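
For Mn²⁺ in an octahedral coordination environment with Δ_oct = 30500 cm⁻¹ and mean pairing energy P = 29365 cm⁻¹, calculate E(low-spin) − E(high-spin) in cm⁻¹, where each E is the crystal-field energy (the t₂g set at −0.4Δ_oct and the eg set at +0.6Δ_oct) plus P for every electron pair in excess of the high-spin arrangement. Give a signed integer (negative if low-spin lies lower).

Mn²⁺: group 7, so d-count = 7 − 2 = 5.
High-spin: t₂g³ eg², CFSE = 0.0Δ_oct = 0 cm⁻¹.
For low-spin the configuration is t₂g⁵ eg⁰: orbital energy -2.0 × 30500 = -61000 cm⁻¹, and 2 additional pairs relative to high-spin add 58730 cm⁻¹, giving -2270 cm⁻¹.
Thus E(LS) − E(HS) = -2270 cm⁻¹.

-2270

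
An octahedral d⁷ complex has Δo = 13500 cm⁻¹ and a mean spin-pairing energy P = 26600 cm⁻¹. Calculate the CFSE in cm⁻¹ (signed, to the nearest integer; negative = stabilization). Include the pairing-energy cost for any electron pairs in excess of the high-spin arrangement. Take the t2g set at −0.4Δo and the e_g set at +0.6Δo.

-10800

With Δo < P the complex is high-spin.
Configuration: t2g^5 e_g^2.
Orbital CFSE = -0.8Δo = -0.8 × 13500 = -10800 cm⁻¹.
High-spin has no excess pairs, so no pairing correction applies.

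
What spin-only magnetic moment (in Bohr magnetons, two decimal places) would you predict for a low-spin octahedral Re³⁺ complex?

2.83 Bohr magnetons

Re sits in group 7; removing 3 electrons leaves Re³⁺ with 7 − 3 = 4 d electrons.
Configuration: t2g^4 e_g^0 → 2 unpaired electrons.
μ(spin-only) = √[2(2+2)] = √8 ≈ 2.83 Bohr magnetons.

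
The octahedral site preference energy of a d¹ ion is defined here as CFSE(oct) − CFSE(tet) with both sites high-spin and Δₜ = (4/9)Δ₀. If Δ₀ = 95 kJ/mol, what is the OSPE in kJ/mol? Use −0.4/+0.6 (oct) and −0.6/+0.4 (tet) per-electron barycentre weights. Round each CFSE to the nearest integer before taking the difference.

Octahedral high-spin t₂g¹ eg⁰: CFSE = -0.4 × 95 = -38 kJ/mol.
Tetrahedral e¹ t₂⁰ gives -0.6Δₜ = -0.6 × (4/9) × 95 = -25 kJ/mol.
OSPE = -38 − (-25) = -13 kJ/mol.

-13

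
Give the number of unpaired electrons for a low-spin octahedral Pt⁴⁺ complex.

Group 10 minus oxidation state +4 gives a d⁶ configuration for Pt⁴⁺.
Configuration: t2g^6 e_g^0, giving 0 unpaired electrons.

0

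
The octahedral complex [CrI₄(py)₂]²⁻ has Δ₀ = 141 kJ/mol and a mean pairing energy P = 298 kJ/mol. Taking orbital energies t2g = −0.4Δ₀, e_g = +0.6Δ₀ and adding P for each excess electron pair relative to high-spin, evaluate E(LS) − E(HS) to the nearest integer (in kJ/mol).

157

Ligand charges: 4×(-1) from I⁻ and 2×(+0) from py sum to -4; with overall charge -2, Cr is +2.
Group 6 minus oxidation state +2 gives a d⁴ configuration for Cr²⁺.
High-spin: t2g^3 e_g^1, CFSE = -0.6Δ₀ = -85 kJ/mol.
Low-spin: t2g^4 e_g^0, orbital CFSE = -1.6Δ₀ = -226 kJ/mol; plus 1 excess pair × P = +298 kJ/mol; total 72 kJ/mol.
The difference is 72 − (-85) = 157 kJ/mol, so high-spin lies lower.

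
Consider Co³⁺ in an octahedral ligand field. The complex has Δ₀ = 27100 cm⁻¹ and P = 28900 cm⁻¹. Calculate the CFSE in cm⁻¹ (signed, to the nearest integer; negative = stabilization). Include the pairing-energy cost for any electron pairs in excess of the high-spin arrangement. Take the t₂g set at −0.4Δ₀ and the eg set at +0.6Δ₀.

Co³⁺: group 9, so d-count = 9 − 3 = 6.
Δ₀ < P, so pairing is avoided: the ground state is high-spin.
Filling d⁶ accordingly: t₂g⁴ eg².
Orbital CFSE = -0.4Δ₀ = -0.4 × 27100 = -10840 cm⁻¹.
High-spin has no excess pairs, so no pairing correction applies.

-10840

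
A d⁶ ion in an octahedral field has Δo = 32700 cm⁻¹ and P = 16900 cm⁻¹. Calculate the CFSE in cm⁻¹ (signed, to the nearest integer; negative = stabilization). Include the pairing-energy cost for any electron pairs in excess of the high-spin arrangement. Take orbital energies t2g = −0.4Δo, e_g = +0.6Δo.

Since Δo = 32700 cm⁻¹ > P = 16900 cm⁻¹, the complex adopts the low-spin configuration.
Configuration: t2g^6 e_g^0.
Orbital CFSE = -2.4Δo = -2.4 × 32700 = -78480 cm⁻¹.
Excess pairs vs high-spin: 3 − 1 = 2; pairing cost = +33800 cm⁻¹.
Net CFSE = -78480 + 33800 = -44680 cm⁻¹.

-44680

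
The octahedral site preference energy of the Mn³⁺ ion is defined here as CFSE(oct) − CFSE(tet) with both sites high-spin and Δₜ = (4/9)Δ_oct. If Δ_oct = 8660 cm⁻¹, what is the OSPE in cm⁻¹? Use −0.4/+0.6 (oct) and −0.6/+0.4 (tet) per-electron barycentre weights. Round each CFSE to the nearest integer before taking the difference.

-3656

Mn sits in group 7; removing 3 electrons leaves Mn³⁺ with 7 − 3 = 4 d electrons.
Octahedral high-spin t₂g³ eg¹: CFSE = -0.6 × 8660 = -5196 cm⁻¹.
Tetrahedral: e² t₂², CFSE = 2(−0.6) + 2(+0.4) = -0.4Δₜ = -0.4 × (4/9) × 8660 = -1540 cm⁻¹.
OSPE = -5196 − (-1540) = -3656 cm⁻¹.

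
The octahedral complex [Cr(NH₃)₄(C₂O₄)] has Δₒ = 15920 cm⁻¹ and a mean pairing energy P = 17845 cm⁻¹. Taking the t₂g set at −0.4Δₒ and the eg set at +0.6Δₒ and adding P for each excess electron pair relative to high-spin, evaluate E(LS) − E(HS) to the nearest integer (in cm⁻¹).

Ligand charges: 4×(+0) from NH₃ and 1×(-2) from C₂O₄²⁻ sum to -2; with overall charge +0, Cr is +2.
Group 6 minus oxidation state +2 gives a d⁴ configuration for Cr²⁺.
In the high-spin limit (t₂g³ eg¹) the orbital term is -0.6Δₒ = -9552 cm⁻¹, with no excess pairing.
Low-spin t₂g⁴ eg⁰ gives -1.6Δₒ = -25472 cm⁻¹, but forming 1 extra pair costs 1P = 17845 cm⁻¹, so E(LS) = -25472 + 17845 = -7627 cm⁻¹.
E(LS) − E(HS) = -7627 − (-9552) = 1925 cm⁻¹.

1925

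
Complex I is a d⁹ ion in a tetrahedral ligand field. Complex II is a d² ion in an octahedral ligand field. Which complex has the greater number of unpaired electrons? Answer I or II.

II

I: With tetrahedral geometry the complex is necessarily high-spin; e^4 t2^5 → 1 unpaired.
II: For octahedral d² the high- and low-spin configurations coincide; t2g^2 e_g^0 → 2 unpaired.
So II has more unpaired electrons.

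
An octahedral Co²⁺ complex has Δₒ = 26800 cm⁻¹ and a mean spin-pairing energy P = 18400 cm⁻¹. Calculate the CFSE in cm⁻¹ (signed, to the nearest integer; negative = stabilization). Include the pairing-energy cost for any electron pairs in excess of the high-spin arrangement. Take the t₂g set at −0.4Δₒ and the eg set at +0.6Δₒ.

Group 9 minus oxidation state +2 gives a d⁷ configuration for Co²⁺.
Since Δₒ = 26800 cm⁻¹ > P = 18400 cm⁻¹, the complex adopts the low-spin configuration.
That gives t₂g⁶ eg¹.
Orbital CFSE = -1.8Δₒ = -1.8 × 26800 = -48240 cm⁻¹.
Excess pairs vs high-spin: 3 − 2 = 1; pairing cost = +18400 cm⁻¹.
Net CFSE = -48240 + 18400 = -29840 cm⁻¹.

-29840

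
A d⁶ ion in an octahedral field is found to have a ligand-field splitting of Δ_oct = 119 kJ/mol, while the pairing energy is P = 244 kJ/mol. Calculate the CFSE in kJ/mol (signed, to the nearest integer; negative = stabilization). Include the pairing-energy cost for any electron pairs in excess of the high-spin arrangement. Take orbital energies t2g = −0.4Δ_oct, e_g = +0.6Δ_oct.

-48

Δ_oct < P, so pairing is avoided: the ground state is high-spin.
Filling d⁶ accordingly: t2g^4 e_g^2.
Orbital CFSE = -0.4Δ_oct = -0.4 × 119 = -48 kJ/mol.
High-spin has no excess pairs, so no pairing correction applies.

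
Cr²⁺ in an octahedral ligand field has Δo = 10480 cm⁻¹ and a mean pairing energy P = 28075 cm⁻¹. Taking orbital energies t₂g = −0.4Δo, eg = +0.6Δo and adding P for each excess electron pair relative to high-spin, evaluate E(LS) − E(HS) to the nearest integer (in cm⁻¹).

17595

Cr sits in group 6; removing 2 electrons leaves Cr²⁺ with 6 − 2 = 4 d electrons.
High-spin: t₂g³ eg¹, CFSE = -0.6Δo = -6288 cm⁻¹.
For low-spin the configuration is t₂g⁴ eg⁰: orbital energy -1.6 × 10480 = -16768 cm⁻¹, and 1 additional pair relative to high-spin adds 28075 cm⁻¹, giving 11307 cm⁻¹.
Thus E(LS) − E(HS) = 17595 cm⁻¹.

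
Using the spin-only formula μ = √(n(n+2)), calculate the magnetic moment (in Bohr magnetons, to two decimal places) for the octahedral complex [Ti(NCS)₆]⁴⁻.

2.83 Bohr magnetons

Each NCS⁻ contributes -1; 6 × (-1) = -6. With overall charge -4, Ti is in the +2 oxidation state.
Ti²⁺: group 4, so d-count = 4 − 2 = 2.
Configuration: t₂g² eg⁰ → 2 unpaired electrons.
μ(spin-only) = √[2(2+2)] = √8 ≈ 2.83 Bohr magnetons.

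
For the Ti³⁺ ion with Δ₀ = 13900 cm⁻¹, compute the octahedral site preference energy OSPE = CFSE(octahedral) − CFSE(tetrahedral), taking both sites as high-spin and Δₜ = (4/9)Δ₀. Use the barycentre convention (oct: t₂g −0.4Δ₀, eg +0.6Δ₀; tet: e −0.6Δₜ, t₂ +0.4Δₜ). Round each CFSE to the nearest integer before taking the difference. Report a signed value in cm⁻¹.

Ti sits in group 4; removing 3 electrons leaves Ti³⁺ with 4 − 3 = 1 d electrons.
In an octahedral site d¹ (HS) is t2g^1 e_g^0, giving CFSE(oct) = -0.4Δ₀ = -5560 cm⁻¹.
Tetrahedral e^1 t2^0 gives -0.6Δₜ = -0.6 × (4/9) × 13900 = -3707 cm⁻¹.
OSPE = -5560 − (-3707) = -1853 cm⁻¹.

-1853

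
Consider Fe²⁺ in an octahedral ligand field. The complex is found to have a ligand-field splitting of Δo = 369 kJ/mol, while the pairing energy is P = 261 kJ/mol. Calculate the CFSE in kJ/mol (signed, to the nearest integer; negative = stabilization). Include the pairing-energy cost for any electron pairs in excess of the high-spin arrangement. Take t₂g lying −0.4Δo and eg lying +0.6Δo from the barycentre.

Fe is in group 8, so Fe²⁺ is d⁶ (8 − 2 = 6).
With Δo > P the complex is low-spin.
Configuration: t₂g⁶ eg⁰.
Orbital CFSE = -2.4Δo = -2.4 × 369 = -886 kJ/mol.
Excess pairs vs high-spin: 3 − 1 = 2; pairing cost = +522 kJ/mol.
Net CFSE = -886 + 522 = -364 kJ/mol.

-364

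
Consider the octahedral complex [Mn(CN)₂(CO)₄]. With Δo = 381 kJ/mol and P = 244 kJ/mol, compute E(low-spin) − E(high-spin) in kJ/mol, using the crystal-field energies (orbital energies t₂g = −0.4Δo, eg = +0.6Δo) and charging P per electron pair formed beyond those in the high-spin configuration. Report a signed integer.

-274

Ligand charges: 2×(-1) from CN⁻ and 4×(+0) from CO sum to -2; with overall charge +0, Mn is +2.
Group 7 minus oxidation state +2 gives a d⁵ configuration for Mn²⁺.
High-spin: t₂g³ eg², CFSE = 0.0Δo = 0 kJ/mol.
Low-spin t₂g⁵ eg⁰ gives -2.0Δo = -762 kJ/mol, but forming 2 extra pairs costs 2P = 488 kJ/mol, so E(LS) = -762 + 488 = -274 kJ/mol.
Thus E(LS) − E(HS) = -274 kJ/mol.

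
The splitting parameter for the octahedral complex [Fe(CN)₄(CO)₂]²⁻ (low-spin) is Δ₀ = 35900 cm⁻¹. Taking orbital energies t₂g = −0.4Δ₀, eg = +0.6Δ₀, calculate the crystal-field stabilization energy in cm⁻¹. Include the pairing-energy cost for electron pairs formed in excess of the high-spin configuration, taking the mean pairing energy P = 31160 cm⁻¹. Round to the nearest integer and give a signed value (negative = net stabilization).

-23840

Ligand charges: 4×(-1) from CN⁻ and 2×(+0) from CO sum to -4; with overall charge -2, Fe is +2.
Fe sits in group 8; removing 2 electrons leaves Fe²⁺ with 8 − 2 = 6 d electrons.
Configuration: t₂g⁶ eg⁰.
CFSE(orbital) = 6×(-0.4Δ₀) + 0×(0.6Δ₀) = -2.4Δ₀; with Δ₀ = 35900 cm⁻¹ that is -86160 cm⁻¹.
Pairing penalty: 3 pairs vs 1 in the high-spin reference → 2 extra × P = 62320 cm⁻¹.
Net CFSE = -86160 + 62320 = -23840 cm⁻¹.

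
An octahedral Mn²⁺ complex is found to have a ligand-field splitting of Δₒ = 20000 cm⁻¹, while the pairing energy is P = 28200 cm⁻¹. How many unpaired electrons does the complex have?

Mn²⁺: group 7, so d-count = 7 − 2 = 5.
Here Δₒ < P (20000 < 28200), so the high-spin state is favoured.
Configuration: t₂g³ eg².
Unpaired electrons: 5.

5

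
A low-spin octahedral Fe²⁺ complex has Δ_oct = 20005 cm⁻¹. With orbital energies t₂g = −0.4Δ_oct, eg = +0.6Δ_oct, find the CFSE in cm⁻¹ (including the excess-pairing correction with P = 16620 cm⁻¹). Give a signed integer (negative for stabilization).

Group 8 minus oxidation state +2 gives a d⁶ configuration for Fe²⁺.
Configuration: t₂g⁶ eg⁰.
Orbital CFSE = 6(-0.4) + 0(0.6) = -2.4Δ_oct = -2.4 × 20005 = -48012 cm⁻¹.
Relative to high-spin t₂g⁴ eg² (1 paired), the low-spin configuration has 2 additional pairs, contributing +2 × 16620 = +33240 cm⁻¹.
Combining: -48012 + 33240 = -14772 cm⁻¹.

-14772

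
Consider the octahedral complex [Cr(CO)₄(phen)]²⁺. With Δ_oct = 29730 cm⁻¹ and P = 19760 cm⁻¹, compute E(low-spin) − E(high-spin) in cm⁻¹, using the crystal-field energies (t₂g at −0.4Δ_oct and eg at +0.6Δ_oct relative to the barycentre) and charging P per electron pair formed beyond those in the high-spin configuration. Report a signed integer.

-9970

Ligand charges: 4×(+0) from CO and 1×(+0) from phen sum to +0; with overall charge +2, Cr is +2.
Cr sits in group 6; removing 2 electrons leaves Cr²⁺ with 6 − 2 = 4 d electrons.
In the high-spin limit (t₂g³ eg¹) the orbital term is -0.6Δ_oct = -17838 cm⁻¹, with no excess pairing.
Low-spin: t₂g⁴ eg⁰, orbital CFSE = -1.6Δ_oct = -47568 cm⁻¹; plus 1 excess pair × P = +19760 cm⁻¹; total -27808 cm⁻¹.
Thus E(LS) − E(HS) = -9970 cm⁻¹.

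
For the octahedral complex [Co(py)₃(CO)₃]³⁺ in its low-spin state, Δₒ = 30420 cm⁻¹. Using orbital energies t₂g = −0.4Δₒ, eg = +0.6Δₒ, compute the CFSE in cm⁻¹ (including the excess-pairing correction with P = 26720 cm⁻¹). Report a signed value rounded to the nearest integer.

Ligand charges: 3×(+0) from py and 3×(+0) from CO sum to +0; with overall charge +3, Co is +3.
Co sits in group 9; removing 3 electrons leaves Co³⁺ with 9 − 3 = 6 d electrons.
Electron filling gives t₂g⁶ eg⁰.
Orbital CFSE = 6(-0.4) + 0(0.6) = -2.4Δₒ = -2.4 × 30420 = -73008 cm⁻¹.
Pairing penalty: 3 pairs vs 1 in the high-spin reference → 2 extra × P = 53440 cm⁻¹.
Combining: -73008 + 53440 = -19568 cm⁻¹.

-19568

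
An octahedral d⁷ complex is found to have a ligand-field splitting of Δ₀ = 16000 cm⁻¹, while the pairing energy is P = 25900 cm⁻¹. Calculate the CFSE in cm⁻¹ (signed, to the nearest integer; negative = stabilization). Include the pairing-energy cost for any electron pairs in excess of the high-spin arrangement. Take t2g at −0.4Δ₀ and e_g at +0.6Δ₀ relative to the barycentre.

Here Δ₀ < P (16000 < 25900), so the high-spin state is favoured.
Configuration: t2g^5 e_g^2.
Orbital CFSE = -0.8Δ₀ = -0.8 × 16000 = -12800 cm⁻¹.
High-spin has no excess pairs, so no pairing correction applies.

-12800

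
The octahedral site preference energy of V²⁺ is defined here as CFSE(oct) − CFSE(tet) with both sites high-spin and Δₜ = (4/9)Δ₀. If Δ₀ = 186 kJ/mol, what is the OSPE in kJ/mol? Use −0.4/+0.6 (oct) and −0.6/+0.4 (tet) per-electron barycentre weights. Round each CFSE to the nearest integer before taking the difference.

-157

V is in group 5, so V²⁺ is d³ (5 − 2 = 3).
Octahedral (high-spin): t₂g³ eg⁰, CFSE = 3(−0.4) + 0(+0.6) = -1.2Δ₀ = -1.2 × 186 = -223 kJ/mol.
Tetrahedral: e² t₂¹, CFSE = 2(−0.6) + 1(+0.4) = -0.8Δₜ = -0.8 × (4/9) × 186 = -66 kJ/mol.
OSPE = -223 − (-66) = -157 kJ/mol.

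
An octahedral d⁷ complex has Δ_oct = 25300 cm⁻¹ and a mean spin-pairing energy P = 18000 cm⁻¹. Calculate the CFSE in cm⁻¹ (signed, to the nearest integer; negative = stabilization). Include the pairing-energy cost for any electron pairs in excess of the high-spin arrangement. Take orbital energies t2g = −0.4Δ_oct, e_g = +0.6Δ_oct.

-27540

Here Δ_oct > P (25300 > 18000), so the low-spin state is favoured.
That gives t2g^6 e_g^1.
Orbital CFSE = -1.8Δ_oct = -1.8 × 25300 = -45540 cm⁻¹.
Excess pairs vs high-spin: 3 − 2 = 1; pairing cost = +18000 cm⁻¹.
Net CFSE = -45540 + 18000 = -27540 cm⁻¹.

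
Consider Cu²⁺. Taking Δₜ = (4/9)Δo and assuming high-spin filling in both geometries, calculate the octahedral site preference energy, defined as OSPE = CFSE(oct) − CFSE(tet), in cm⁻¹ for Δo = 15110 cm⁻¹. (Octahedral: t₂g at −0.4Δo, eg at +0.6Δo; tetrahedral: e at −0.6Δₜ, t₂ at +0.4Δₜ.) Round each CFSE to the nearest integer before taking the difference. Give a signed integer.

Cu is in group 11, so Cu²⁺ is d⁹ (11 − 2 = 9).
In an octahedral site d⁹ (HS) is t2g^6 e_g^3, giving CFSE(oct) = -0.6Δo = -9066 cm⁻¹.
In a tetrahedral site the filling is e^4 t2^5: CFSE(tet) = -0.4Δₜ = -0.4 × (4/9)(15110) = -2686 cm⁻¹.
OSPE = CFSE(oct) − CFSE(tet) = -9066 − (-2686) = -6380 cm⁻¹.

-6380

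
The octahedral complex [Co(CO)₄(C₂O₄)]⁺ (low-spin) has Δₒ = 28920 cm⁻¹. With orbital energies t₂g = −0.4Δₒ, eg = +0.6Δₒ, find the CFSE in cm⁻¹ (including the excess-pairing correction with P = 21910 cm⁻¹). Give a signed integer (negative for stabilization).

-25588

Ligand charges: 4×(+0) from CO and 1×(-2) from C₂O₄²⁻ sum to -2; with overall charge +1, Co is +3.
Co³⁺: group 9, so d-count = 9 − 3 = 6.
The d⁶ electrons fill as t₂g⁶ eg⁰.
Orbital CFSE = 6(-0.4) + 0(0.6) = -2.4Δₒ = -2.4 × 28920 = -69408 cm⁻¹.
High-spin d⁶ would be t₂g⁴ eg² with 1 pair; low-spin has 3, so 2 excess pairs cost +2P = +43820 cm⁻¹.
Overall CFSE = -69408 + 43820 = -25588 cm⁻¹.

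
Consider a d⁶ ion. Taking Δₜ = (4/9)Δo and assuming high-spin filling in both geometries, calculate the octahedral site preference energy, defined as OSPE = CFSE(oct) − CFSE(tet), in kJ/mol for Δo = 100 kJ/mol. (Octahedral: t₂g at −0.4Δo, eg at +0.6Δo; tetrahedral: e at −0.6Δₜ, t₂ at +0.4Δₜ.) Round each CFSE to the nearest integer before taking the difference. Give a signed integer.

Octahedral high-spin t2g^4 e_g^2: CFSE = -0.4 × 100 = -40 kJ/mol.
Tetrahedral e^3 t2^3 gives -0.6Δₜ = -0.6 × (4/9) × 100 = -27 kJ/mol.
OSPE = CFSE(oct) − CFSE(tet) = -40 − (-27) = -13 kJ/mol.

-13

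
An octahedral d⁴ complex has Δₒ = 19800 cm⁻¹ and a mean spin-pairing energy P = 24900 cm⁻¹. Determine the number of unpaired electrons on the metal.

4

Δₒ < P, so pairing is avoided: the ground state is high-spin.
Filling d⁴ accordingly: t2g^3 e_g^1.
Unpaired electrons: 4.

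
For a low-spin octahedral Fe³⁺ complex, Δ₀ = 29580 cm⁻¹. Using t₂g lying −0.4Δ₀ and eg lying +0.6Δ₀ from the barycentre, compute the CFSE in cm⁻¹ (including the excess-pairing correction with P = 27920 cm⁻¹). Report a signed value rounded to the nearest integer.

Fe is in group 8, so Fe³⁺ is d⁵ (8 − 3 = 5).
Configuration: t₂g⁵ eg⁰.
CFSE(orbital) = 5×(-0.4Δ₀) + 0×(0.6Δ₀) = -2.0Δ₀; with Δ₀ = 29580 cm⁻¹ that is -59160 cm⁻¹.
Pairing penalty: 2 pairs vs 0 in the high-spin reference → 2 extra × P = 55840 cm⁻¹.
Overall CFSE = -59160 + 55840 = -3320 cm⁻¹.

-3320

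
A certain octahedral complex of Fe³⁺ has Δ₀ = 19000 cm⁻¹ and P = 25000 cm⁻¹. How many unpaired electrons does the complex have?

Fe³⁺: group 8, so d-count = 8 − 3 = 5.
Here Δ₀ < P (19000 < 25000), so the high-spin state is favoured.
Configuration: t₂g³ eg².
Unpaired electrons: 5.

5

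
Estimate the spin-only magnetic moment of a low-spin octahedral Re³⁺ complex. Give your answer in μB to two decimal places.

Re³⁺: group 7, so d-count = 7 − 3 = 4.
Configuration: t2g^4 e_g^0 → 2 unpaired electrons.
μ(spin-only) = √[2(2+2)] = √8 ≈ 2.83 μB.

2.83 μB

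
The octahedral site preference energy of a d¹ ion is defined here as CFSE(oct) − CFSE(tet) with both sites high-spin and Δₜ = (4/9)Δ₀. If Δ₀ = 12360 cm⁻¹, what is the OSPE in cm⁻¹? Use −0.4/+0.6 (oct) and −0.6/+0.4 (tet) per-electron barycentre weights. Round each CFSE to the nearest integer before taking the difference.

-1648

Octahedral (high-spin): t2g^1 e_g^0, CFSE = 1(−0.4) + 0(+0.6) = -0.4Δ₀ = -0.4 × 12360 = -4944 cm⁻¹.
Tetrahedral e^1 t2^0 gives -0.6Δₜ = -0.6 × (4/9) × 12360 = -3296 cm⁻¹.
OSPE = -4944 − (-3296) = -1648 cm⁻¹.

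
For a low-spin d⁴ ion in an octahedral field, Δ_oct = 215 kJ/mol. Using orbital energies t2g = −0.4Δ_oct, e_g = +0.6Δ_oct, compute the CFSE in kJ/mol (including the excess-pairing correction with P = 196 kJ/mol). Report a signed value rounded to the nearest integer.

-148

The d⁴ electrons fill as t2g^4 e_g^0.
CFSE(orbital) = 4×(-0.4Δ_oct) + 0×(0.6Δ_oct) = -1.6Δ_oct; with Δ_oct = 215 kJ/mol that is -344 kJ/mol.
High-spin d⁴ would be t2g^3 e_g^1 with 0 pairs; low-spin has 1, so 1 excess pair costs +1P = +196 kJ/mol.
Combining: -344 + 196 = -148 kJ/mol.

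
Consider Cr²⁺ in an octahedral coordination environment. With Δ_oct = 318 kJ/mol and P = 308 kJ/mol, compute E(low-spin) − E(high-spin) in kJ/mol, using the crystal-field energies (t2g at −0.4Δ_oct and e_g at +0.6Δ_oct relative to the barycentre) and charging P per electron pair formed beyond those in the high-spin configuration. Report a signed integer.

Group 6 minus oxidation state +2 gives a d⁴ configuration for Cr²⁺.
In the high-spin limit (t2g^3 e_g^1) the orbital term is -0.6Δ_oct = -191 kJ/mol, with no excess pairing.
Low-spin: t2g^4 e_g^0, orbital CFSE = -1.6Δ_oct = -509 kJ/mol; plus 1 excess pair × P = +308 kJ/mol; total -201 kJ/mol.
E(LS) − E(HS) = -201 − (-191) = -10 kJ/mol.

-10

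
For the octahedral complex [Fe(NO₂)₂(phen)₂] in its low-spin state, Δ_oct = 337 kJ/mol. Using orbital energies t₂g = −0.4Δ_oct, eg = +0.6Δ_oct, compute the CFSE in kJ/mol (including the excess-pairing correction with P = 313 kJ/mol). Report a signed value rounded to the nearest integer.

-183

Ligand charges: 2×(-1) from NO₂⁻ and 2×(+0) from phen sum to -2; with overall charge +0, Fe is +2.
Fe sits in group 8; removing 2 electrons leaves Fe²⁺ with 8 − 2 = 6 d electrons.
Configuration: t₂g⁶ eg⁰.
Orbital CFSE = 6(-0.4) + 0(0.6) = -2.4Δ_oct = -2.4 × 337 = -809 kJ/mol.
Relative to high-spin t₂g⁴ eg² (1 paired), the low-spin configuration has 2 additional pairs, contributing +2 × 313 = +626 kJ/mol.
Net CFSE = -809 + 626 = -183 kJ/mol.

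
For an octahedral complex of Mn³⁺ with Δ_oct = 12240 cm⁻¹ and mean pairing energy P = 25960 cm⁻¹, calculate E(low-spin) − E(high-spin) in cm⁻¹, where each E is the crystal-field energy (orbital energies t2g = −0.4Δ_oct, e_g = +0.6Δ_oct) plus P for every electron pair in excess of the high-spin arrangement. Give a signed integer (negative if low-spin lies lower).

13720

Mn sits in group 7; removing 3 electrons leaves Mn³⁺ with 7 − 3 = 4 d electrons.
High-spin d⁴ fills as t2g^3 e_g^1 with CFSE 3(−0.4) + 1(+0.6) = -0.6Δ_oct = -7344 cm⁻¹.
For low-spin the configuration is t2g^4 e_g^0: orbital energy -1.6 × 12240 = -19584 cm⁻¹, and 1 additional pair relative to high-spin adds 25960 cm⁻¹, giving 6376 cm⁻¹.
The difference is 6376 − (-7344) = 13720 cm⁻¹, so high-spin lies lower.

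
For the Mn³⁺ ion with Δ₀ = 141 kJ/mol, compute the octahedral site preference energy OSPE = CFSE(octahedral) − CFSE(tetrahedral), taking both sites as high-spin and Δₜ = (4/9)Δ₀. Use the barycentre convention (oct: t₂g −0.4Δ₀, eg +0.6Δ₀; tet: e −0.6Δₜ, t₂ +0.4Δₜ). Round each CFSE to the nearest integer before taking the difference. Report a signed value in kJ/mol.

-60

Mn³⁺: group 7, so d-count = 7 − 3 = 4.
Octahedral high-spin t₂g³ eg¹: CFSE = -0.6 × 141 = -85 kJ/mol.
Tetrahedral e² t₂² gives -0.4Δₜ = -0.4 × (4/9) × 141 = -25 kJ/mol.
OSPE = CFSE(oct) − CFSE(tet) = -85 − (-25) = -60 kJ/mol.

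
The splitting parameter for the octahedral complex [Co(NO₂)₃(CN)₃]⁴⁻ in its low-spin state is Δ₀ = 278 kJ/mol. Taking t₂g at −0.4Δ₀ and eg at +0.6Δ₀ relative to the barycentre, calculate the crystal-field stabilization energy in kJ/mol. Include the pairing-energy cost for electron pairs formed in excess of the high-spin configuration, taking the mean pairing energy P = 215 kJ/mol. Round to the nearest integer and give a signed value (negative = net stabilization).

Ligand charges: 3×(-1) from NO₂⁻ and 3×(-1) from CN⁻ sum to -6; with overall charge -4, Co is +2.
Group 9 minus oxidation state +2 gives a d⁷ configuration for Co²⁺.
Electron filling gives t₂g⁶ eg¹.
The orbital stabilization is -1.8Δ₀ = -1.8 × 278 = -500 kJ/mol.
Relative to high-spin t₂g⁵ eg² (2 paired), the low-spin configuration has 1 additional pair, contributing +1 × 215 = +215 kJ/mol.
Net CFSE = -500 + 215 = -285 kJ/mol.

-285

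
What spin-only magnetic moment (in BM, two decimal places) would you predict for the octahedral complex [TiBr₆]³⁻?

Each Br⁻ contributes -1; 6 × (-1) = -6. With overall charge -3, Ti is in the +3 oxidation state.
Group 4 minus oxidation state +3 gives a d¹ configuration for Ti³⁺.
For octahedral d¹ the high- and low-spin configurations coincide.
Configuration: t₂g¹ eg⁰ → 1 unpaired electron.
μ(spin-only) = √[1(1+2)] = √3 ≈ 1.73 BM.

1.73 BM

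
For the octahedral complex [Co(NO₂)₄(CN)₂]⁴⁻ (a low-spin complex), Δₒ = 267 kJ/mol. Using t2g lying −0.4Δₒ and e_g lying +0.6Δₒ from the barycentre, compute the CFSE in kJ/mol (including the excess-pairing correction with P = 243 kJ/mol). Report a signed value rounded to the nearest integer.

Ligand charges: 4×(-1) from NO₂⁻ and 2×(-1) from CN⁻ sum to -6; with overall charge -4, Co is +2.
Co is in group 9, so Co²⁺ is d⁷ (9 − 2 = 7).
Electron filling gives t2g^6 e_g^1.
Orbital CFSE = 6(-0.4) + 1(0.6) = -1.8Δₒ = -1.8 × 267 = -481 kJ/mol.
Pairing penalty: 3 pairs vs 2 in the high-spin reference → 1 extra × P = 243 kJ/mol.
Combining: -481 + 243 = -238 kJ/mol.

-238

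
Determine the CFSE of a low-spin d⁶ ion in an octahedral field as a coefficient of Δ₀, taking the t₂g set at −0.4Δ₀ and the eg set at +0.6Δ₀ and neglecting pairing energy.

-2.4 Δ₀

Configuration: t₂g⁶ eg⁰.
CFSE = 6(-0.4Δ₀) + 0(0.6Δ₀) = -2.4Δ₀ + 0.0Δ₀ = -2.4Δ₀.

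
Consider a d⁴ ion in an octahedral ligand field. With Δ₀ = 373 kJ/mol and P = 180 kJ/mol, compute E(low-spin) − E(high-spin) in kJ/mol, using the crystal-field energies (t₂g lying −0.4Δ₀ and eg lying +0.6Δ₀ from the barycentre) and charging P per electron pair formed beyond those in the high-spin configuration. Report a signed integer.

In the high-spin limit (t₂g³ eg¹) the orbital term is -0.6Δ₀ = -224 kJ/mol, with no excess pairing.
Low-spin t₂g⁴ eg⁰ gives -1.6Δ₀ = -597 kJ/mol, but forming 1 extra pair costs 1P = 180 kJ/mol, so E(LS) = -597 + 180 = -417 kJ/mol.
E(LS) − E(HS) = -417 − (-224) = -193 kJ/mol.

-193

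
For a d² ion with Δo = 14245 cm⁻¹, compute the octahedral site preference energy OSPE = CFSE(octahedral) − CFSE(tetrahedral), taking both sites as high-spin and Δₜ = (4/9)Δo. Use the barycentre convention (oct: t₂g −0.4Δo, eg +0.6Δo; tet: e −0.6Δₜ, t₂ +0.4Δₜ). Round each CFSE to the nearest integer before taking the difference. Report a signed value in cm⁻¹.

Octahedral high-spin t₂g² eg⁰: CFSE = -0.8 × 14245 = -11396 cm⁻¹.
Tetrahedral: e² t₂⁰, CFSE = 2(−0.6) + 0(+0.4) = -1.2Δₜ = -1.2 × (4/9) × 14245 = -7597 cm⁻¹.
Subtracting, OSPE = -11396 − (-7597) = -3799 cm⁻¹.

-3799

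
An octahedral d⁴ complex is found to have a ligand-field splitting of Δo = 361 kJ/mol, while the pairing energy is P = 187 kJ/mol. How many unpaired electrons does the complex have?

2

Here Δo > P (361 > 187), so the low-spin state is favoured.
That gives t2g^4 e_g^0.
Unpaired electrons: 2.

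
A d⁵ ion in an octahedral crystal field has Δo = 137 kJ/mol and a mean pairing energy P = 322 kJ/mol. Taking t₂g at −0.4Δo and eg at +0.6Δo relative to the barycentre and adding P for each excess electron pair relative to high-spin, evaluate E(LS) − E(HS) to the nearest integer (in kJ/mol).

High-spin d⁵ fills as t₂g³ eg² with CFSE 3(−0.4) + 2(+0.6) = 0.0Δo = 0 kJ/mol.
Low-spin t₂g⁵ eg⁰ gives -2.0Δo = -274 kJ/mol, but forming 2 extra pairs costs 2P = 644 kJ/mol, so E(LS) = -274 + 644 = 370 kJ/mol.
The difference is 370 − (0) = 370 kJ/mol, so high-spin lies lower.

370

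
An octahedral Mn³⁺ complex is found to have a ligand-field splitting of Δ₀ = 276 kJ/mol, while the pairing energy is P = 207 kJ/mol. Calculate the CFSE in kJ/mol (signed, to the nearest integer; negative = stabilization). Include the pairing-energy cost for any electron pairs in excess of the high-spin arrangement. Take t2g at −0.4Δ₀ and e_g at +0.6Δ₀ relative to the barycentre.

Mn sits in group 7; removing 3 electrons leaves Mn³⁺ with 7 − 3 = 4 d electrons.
Δ₀ > P, so pairing is preferred: the ground state is low-spin.
Filling d⁴ accordingly: t2g^4 e_g^0.
Orbital CFSE = -1.6Δ₀ = -1.6 × 276 = -442 kJ/mol.
Excess pairs vs high-spin: 1 − 0 = 1; pairing cost = +207 kJ/mol.
Net CFSE = -442 + 207 = -235 kJ/mol.

-235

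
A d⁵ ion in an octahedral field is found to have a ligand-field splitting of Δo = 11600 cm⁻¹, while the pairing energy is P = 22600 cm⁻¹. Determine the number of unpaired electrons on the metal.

With Δo < P the complex is high-spin.
Configuration: t2g^3 e_g^2.
Unpaired electrons: 5.

5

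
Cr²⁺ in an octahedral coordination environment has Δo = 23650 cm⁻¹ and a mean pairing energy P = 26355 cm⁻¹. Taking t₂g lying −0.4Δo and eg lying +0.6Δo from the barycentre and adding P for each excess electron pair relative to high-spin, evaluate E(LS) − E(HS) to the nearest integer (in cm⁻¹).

Cr sits in group 6; removing 2 electrons leaves Cr²⁺ with 6 − 2 = 4 d electrons.
High-spin: t₂g³ eg¹, CFSE = -0.6Δo = -14190 cm⁻¹.
For low-spin the configuration is t₂g⁴ eg⁰: orbital energy -1.6 × 23650 = -37840 cm⁻¹, and 1 additional pair relative to high-spin adds 26355 cm⁻¹, giving -11485 cm⁻¹.
E(LS) − E(HS) = -11485 − (-14190) = 2705 cm⁻¹.

2705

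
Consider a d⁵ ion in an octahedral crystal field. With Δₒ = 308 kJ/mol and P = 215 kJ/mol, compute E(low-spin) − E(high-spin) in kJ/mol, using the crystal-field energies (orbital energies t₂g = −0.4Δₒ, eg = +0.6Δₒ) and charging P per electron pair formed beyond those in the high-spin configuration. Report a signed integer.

-186

High-spin d⁵ fills as t₂g³ eg² with CFSE 3(−0.4) + 2(+0.6) = 0.0Δₒ = 0 kJ/mol.
Low-spin t₂g⁵ eg⁰ gives -2.0Δₒ = -616 kJ/mol, but forming 2 extra pairs costs 2P = 430 kJ/mol, so E(LS) = -616 + 430 = -186 kJ/mol.
The difference is -186 − (0) = -186 kJ/mol, so low-spin lies lower.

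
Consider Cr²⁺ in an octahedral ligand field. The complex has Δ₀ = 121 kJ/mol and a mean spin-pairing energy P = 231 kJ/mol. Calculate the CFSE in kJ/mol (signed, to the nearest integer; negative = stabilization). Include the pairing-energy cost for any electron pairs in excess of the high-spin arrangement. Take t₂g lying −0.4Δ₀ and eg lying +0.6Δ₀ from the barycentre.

Group 6 minus oxidation state +2 gives a d⁴ configuration for Cr²⁺.
Since Δ₀ = 121 kJ/mol < P = 231 kJ/mol, the complex adopts the high-spin configuration.
Configuration: t₂g³ eg¹.
Orbital CFSE = -0.6Δ₀ = -0.6 × 121 = -73 kJ/mol.
High-spin has no excess pairs, so no pairing correction applies.

-73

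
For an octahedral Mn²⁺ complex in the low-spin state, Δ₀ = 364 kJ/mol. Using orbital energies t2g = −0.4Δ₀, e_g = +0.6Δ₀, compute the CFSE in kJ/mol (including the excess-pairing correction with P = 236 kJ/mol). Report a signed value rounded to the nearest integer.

Group 7 minus oxidation state +2 gives a d⁵ configuration for Mn²⁺.
Electron filling gives t2g^5 e_g^0.
The orbital stabilization is -2.0Δ₀ = -2.0 × 364 = -728 kJ/mol.
Pairing penalty: 2 pairs vs 0 in the high-spin reference → 2 extra × P = 472 kJ/mol.
Combining: -728 + 472 = -256 kJ/mol.

-256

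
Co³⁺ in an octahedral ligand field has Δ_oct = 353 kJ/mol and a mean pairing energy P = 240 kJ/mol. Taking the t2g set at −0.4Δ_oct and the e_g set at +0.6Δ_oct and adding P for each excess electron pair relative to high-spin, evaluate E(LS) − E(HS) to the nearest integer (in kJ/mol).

Group 9 minus oxidation state +3 gives a d⁶ configuration for Co³⁺.
High-spin: t2g^4 e_g^2, CFSE = -0.4Δ_oct = -141 kJ/mol.
Low-spin: t2g^6 e_g^0, orbital CFSE = -2.4Δ_oct = -847 kJ/mol; plus 2 excess pairs × P = +480 kJ/mol; total -367 kJ/mol.
The difference is -367 − (-141) = -226 kJ/mol, so low-spin lies lower.

-226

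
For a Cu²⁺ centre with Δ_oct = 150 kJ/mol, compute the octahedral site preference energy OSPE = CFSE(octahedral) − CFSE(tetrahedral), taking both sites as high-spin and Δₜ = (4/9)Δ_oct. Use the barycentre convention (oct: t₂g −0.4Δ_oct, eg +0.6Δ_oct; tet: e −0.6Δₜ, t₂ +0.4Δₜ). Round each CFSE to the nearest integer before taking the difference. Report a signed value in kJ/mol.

-63

Group 11 minus oxidation state +2 gives a d⁹ configuration for Cu²⁺.
Octahedral (high-spin): t2g^6 e_g^3, CFSE = 6(−0.4) + 3(+0.6) = -0.6Δ_oct = -0.6 × 150 = -90 kJ/mol.
In a tetrahedral site the filling is e^4 t2^5: CFSE(tet) = -0.4Δₜ = -0.4 × (4/9)(150) = -27 kJ/mol.
OSPE = CFSE(oct) − CFSE(tet) = -90 − (-27) = -63 kJ/mol.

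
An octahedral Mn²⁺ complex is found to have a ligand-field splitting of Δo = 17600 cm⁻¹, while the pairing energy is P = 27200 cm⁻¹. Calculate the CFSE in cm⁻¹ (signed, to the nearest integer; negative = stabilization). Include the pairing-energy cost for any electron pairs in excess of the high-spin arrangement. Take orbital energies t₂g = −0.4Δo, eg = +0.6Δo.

0

Mn is in group 7, so Mn²⁺ is d⁵ (7 − 2 = 5).
Δo < P, so pairing is avoided: the ground state is high-spin.
Configuration: t₂g³ eg².
Orbital CFSE = 0.0Δo = 0.0 × 17600 = 0 cm⁻¹.
High-spin has no excess pairs, so no pairing correction applies.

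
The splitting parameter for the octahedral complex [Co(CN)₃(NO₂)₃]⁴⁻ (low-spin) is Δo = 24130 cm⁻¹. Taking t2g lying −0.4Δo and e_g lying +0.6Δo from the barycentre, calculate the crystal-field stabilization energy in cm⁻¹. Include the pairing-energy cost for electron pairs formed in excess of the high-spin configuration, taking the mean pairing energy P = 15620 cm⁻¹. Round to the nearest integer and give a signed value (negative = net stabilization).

-27814

Ligand charges: 3×(-1) from CN⁻ and 3×(-1) from NO₂⁻ sum to -6; with overall charge -4, Co is +2.
Co sits in group 9; removing 2 electrons leaves Co²⁺ with 9 − 2 = 7 d electrons.
The d⁷ electrons fill as t2g^6 e_g^1.
CFSE(orbital) = 6×(-0.4Δo) + 1×(0.6Δo) = -1.8Δo; with Δo = 24130 cm⁻¹ that is -43434 cm⁻¹.
High-spin d⁷ would be t2g^5 e_g^2 with 2 pairs; low-spin has 3, so 1 excess pair costs +1P = +15620 cm⁻¹.
Combining: -43434 + 15620 = -27814 cm⁻¹.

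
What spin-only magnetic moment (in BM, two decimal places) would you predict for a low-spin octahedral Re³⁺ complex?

Re is in group 7, so Re³⁺ is d⁴ (7 − 3 = 4).
Configuration: t₂g⁴ eg⁰ → 2 unpaired electrons.
μ(spin-only) = √[2(2+2)] = √8 ≈ 2.83 BM.

2.83 BM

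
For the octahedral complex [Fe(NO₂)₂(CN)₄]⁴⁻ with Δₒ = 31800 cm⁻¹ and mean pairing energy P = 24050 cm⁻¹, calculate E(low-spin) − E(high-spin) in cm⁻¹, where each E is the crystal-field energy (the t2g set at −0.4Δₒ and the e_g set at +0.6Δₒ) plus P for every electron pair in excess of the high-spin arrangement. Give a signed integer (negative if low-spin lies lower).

Ligand charges: 2×(-1) from NO₂⁻ and 4×(-1) from CN⁻ sum to -6; with overall charge -4, Fe is +2.
Fe sits in group 8; removing 2 electrons leaves Fe²⁺ with 8 − 2 = 6 d electrons.
In the high-spin limit (t2g^4 e_g^2) the orbital term is -0.4Δₒ = -12720 cm⁻¹, with no excess pairing.
Low-spin t2g^6 e_g^0 gives -2.4Δₒ = -76320 cm⁻¹, but forming 2 extra pairs costs 2P = 48100 cm⁻¹, so E(LS) = -76320 + 48100 = -28220 cm⁻¹.
The difference is -28220 − (-12720) = -15500 cm⁻¹, so low-spin lies lower.

-15500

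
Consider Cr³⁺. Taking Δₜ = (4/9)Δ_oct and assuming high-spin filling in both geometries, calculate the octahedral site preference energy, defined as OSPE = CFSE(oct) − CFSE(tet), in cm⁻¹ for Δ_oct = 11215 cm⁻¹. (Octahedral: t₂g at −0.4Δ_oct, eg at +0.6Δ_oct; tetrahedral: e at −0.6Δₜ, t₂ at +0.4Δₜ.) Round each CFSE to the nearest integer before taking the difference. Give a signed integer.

-9470

Cr sits in group 6; removing 3 electrons leaves Cr³⁺ with 6 − 3 = 3 d electrons.
Octahedral high-spin t₂g³ eg⁰: CFSE = -1.2 × 11215 = -13458 cm⁻¹.
Tetrahedral: e² t₂¹, CFSE = 2(−0.6) + 1(+0.4) = -0.8Δₜ = -0.8 × (4/9) × 11215 = -3988 cm⁻¹.
OSPE = CFSE(oct) − CFSE(tet) = -13458 − (-3988) = -9470 cm⁻¹.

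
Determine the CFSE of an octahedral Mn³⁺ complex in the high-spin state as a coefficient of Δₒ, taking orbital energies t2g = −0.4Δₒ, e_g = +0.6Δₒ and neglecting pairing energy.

-0.6 Δₒ

Group 7 minus oxidation state +3 gives a d⁴ configuration for Mn³⁺.
Configuration: t2g^3 e_g^1.
CFSE = 3(-0.4Δₒ) + 1(0.6Δₒ) = -1.2Δₒ + 0.6Δₒ = -0.6Δₒ.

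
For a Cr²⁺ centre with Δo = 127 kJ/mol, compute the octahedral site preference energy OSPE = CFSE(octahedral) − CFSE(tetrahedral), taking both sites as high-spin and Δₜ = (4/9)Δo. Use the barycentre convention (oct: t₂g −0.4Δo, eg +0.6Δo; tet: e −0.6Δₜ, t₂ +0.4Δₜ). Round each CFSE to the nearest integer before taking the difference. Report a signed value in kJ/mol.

-53

Cr is in group 6, so Cr²⁺ is d⁴ (6 − 2 = 4).
Octahedral high-spin t₂g³ eg¹: CFSE = -0.6 × 127 = -76 kJ/mol.
In a tetrahedral site the filling is e² t₂²: CFSE(tet) = -0.4Δₜ = -0.4 × (4/9)(127) = -23 kJ/mol.
OSPE = -76 − (-23) = -53 kJ/mol.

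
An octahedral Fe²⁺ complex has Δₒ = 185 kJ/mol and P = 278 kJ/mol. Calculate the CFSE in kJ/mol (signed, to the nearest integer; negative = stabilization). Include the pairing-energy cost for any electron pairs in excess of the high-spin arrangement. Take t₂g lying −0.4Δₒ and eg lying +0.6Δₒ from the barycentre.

-74

Fe is in group 8, so Fe²⁺ is d⁶ (8 − 2 = 6).
With Δₒ < P the complex is high-spin.
That gives t₂g⁴ eg².
Orbital CFSE = -0.4Δₒ = -0.4 × 185 = -74 kJ/mol.
High-spin has no excess pairs, so no pairing correction applies.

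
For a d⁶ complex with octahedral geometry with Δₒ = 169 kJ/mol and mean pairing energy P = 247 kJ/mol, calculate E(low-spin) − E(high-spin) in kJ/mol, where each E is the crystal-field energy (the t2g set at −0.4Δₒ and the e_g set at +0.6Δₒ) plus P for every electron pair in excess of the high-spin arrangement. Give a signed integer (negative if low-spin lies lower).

High-spin: t2g^4 e_g^2, CFSE = -0.4Δₒ = -68 kJ/mol.
Low-spin: t2g^6 e_g^0, orbital CFSE = -2.4Δₒ = -406 kJ/mol; plus 2 excess pairs × P = +494 kJ/mol; total 88 kJ/mol.
Thus E(LS) − E(HS) = 156 kJ/mol.

156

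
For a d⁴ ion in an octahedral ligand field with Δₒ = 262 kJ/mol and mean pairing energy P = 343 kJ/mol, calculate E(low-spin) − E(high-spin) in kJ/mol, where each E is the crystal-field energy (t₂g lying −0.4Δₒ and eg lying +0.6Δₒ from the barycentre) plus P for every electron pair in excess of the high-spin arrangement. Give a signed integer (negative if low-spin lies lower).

81

High-spin d⁴ fills as t₂g³ eg¹ with CFSE 3(−0.4) + 1(+0.6) = -0.6Δₒ = -157 kJ/mol.
Low-spin: t₂g⁴ eg⁰, orbital CFSE = -1.6Δₒ = -419 kJ/mol; plus 1 excess pair × P = +343 kJ/mol; total -76 kJ/mol.
Thus E(LS) − E(HS) = 81 kJ/mol.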